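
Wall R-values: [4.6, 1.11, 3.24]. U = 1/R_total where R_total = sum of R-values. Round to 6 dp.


R_total = 4.6 + 1.11 + 3.24 = 8.95
U = 1/8.95 = 0.111732

0.111732


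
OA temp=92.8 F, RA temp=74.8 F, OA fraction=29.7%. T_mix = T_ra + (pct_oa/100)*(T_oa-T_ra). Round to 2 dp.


T_mix = 74.8 + (29.7/100)*(92.8-74.8) = 80.15 F

80.15 F


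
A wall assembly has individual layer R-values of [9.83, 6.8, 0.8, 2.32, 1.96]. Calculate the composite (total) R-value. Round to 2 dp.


R_total = 9.83 + 6.8 + 0.8 + 2.32 + 1.96 = 21.71

21.71


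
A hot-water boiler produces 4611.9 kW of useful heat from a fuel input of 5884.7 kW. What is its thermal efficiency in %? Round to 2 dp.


eta = (4611.9/5884.7)*100 = 78.37 %

78.37 %


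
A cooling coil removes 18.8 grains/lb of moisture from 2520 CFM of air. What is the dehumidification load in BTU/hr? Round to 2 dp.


Q = 0.68 * 2520 * 18.8 = 32215.68 BTU/hr

32215.68 BTU/hr


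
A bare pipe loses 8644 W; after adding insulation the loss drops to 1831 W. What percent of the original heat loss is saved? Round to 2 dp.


Savings = ((8644-1831)/8644)*100 = 78.82 %

78.82 %


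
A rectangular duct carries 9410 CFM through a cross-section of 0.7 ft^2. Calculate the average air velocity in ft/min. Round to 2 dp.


V = 9410 / 0.7 = 13442.86 ft/min

13442.86 ft/min


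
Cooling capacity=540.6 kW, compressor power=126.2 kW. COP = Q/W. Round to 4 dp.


COP = 540.6 / 126.2 = 4.2837

4.2837


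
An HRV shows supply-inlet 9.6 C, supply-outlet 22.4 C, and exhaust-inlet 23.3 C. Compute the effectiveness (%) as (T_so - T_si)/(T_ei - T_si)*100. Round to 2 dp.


eff = (22.4-9.6)/(23.3-9.6)*100 = 93.43 %

93.43 %


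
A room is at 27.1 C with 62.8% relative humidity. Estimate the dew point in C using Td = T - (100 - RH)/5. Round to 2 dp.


Td = 27.1 - (100-62.8)/5 = 19.66 C

19.66 C


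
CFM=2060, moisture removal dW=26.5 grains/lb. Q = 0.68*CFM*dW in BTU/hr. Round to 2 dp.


Q = 0.68 * 2060 * 26.5 = 37121.20 BTU/hr

37121.20 BTU/hr


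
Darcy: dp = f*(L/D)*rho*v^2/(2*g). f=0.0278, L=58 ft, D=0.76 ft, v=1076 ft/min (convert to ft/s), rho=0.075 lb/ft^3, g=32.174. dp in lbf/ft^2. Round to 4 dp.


v_fps = 1076/60 = 17.9333 ft/s
dp = 0.0278*(58/0.76)*0.075*17.9333^2/(2*32.174) = 0.7953 lbf/ft^2

0.7953 lbf/ft^2


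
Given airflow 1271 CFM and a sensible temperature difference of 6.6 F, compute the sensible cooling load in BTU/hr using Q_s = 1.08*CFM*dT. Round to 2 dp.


Q = 1.08 * 1271 * 6.6 = 9059.69 BTU/hr

9059.69 BTU/hr


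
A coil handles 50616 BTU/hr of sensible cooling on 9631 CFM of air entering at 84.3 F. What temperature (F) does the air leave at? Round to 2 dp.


dT = 50616/(1.08*9631) = 4.8662
T_leave = 84.3 - 4.8662 = 79.43 F

79.43 F


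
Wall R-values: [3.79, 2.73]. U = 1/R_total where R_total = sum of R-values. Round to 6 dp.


R_total = 3.79 + 2.73 = 6.52
U = 1/6.52 = 0.153374

0.153374


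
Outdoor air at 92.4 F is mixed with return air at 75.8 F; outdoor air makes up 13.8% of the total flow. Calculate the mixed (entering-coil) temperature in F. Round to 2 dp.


T_mix = 75.8 + (13.8/100)*(92.4-75.8) = 78.09 F

78.09 F


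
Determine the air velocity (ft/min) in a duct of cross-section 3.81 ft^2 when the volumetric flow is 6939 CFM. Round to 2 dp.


V = 6939 / 3.81 = 1821.26 ft/min

1821.26 ft/min


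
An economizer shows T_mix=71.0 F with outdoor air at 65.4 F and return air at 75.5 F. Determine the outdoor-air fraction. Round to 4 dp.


frac = (71.0 - 75.5) / (65.4 - 75.5) = 0.4455

0.4455


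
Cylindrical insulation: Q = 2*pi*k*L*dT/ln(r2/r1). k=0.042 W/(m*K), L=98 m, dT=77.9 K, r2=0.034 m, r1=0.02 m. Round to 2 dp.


Q = 2*pi*0.042*98*77.9/ln(0.034/0.02) = 3796.67 W

3796.67 W


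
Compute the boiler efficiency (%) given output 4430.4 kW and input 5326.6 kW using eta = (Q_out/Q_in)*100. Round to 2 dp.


eta = (4430.4/5326.6)*100 = 83.18 %

83.18 %


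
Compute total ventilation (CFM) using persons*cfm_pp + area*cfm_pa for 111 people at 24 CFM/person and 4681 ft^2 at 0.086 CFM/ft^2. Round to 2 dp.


Total = 111*24 + 4681*0.086 = 3066.57 CFM

3066.57 CFM


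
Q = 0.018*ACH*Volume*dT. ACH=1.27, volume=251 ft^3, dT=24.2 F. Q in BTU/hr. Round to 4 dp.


Q = 0.018 * 1.27 * 251 * 24.2 = 138.8562 BTU/hr

138.8562 BTU/hr


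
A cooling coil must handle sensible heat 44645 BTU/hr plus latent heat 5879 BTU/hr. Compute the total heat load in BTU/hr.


Qt = 44645 + 5879 = 50524 BTU/hr

50524 BTU/hr


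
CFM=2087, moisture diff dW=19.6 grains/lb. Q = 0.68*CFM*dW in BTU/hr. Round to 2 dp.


Q = 0.68 * 2087 * 19.6 = 27815.54 BTU/hr

27815.54 BTU/hr


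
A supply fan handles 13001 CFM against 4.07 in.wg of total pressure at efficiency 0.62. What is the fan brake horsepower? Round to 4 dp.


BHP = 13001 * 4.07 / (6356 * 0.62) = 13.4275 hp

13.4275 hp


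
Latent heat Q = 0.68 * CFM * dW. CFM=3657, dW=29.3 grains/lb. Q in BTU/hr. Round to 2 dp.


Q = 0.68 * 3657 * 29.3 = 72862.07 BTU/hr

72862.07 BTU/hr


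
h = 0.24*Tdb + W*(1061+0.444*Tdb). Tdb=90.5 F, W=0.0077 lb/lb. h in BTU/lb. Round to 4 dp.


h = 0.24*90.5 + 0.0077*(1061+0.444*90.5) = 30.1991 BTU/lb

30.1991 BTU/lb


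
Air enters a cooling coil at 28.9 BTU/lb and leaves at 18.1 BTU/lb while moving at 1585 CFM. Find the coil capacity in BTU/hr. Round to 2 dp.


Q = 4.5 * 1585 * (28.9 - 18.1) = 77031.00 BTU/hr

77031.00 BTU/hr


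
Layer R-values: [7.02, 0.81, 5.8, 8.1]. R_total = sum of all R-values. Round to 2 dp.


R_total = 7.02 + 0.81 + 5.8 + 8.1 = 21.73

21.73


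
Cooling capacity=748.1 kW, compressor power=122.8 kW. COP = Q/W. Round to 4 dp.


COP = 748.1 / 122.8 = 6.0920

6.0920


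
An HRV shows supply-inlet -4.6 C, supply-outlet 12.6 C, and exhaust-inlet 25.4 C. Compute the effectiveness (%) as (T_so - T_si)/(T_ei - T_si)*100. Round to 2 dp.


eff = (12.6-(-4.6))/(25.4-(-4.6))*100 = 57.33 %

57.33 %


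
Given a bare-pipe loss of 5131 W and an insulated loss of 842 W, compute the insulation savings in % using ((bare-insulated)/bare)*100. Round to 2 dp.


Savings = ((5131-842)/5131)*100 = 83.59 %

83.59 %


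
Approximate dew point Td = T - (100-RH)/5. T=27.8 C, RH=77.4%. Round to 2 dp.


Td = 27.8 - (100-77.4)/5 = 23.28 C

23.28 C


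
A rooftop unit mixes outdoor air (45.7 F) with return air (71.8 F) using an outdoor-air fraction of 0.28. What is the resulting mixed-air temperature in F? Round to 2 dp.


T_mix = 0.28*45.7 + 0.72*71.8 = 64.49 F

64.49 F


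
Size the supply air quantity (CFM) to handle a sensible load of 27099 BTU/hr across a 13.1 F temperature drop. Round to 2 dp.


CFM = 27099 / (1.08 * 13.1) = 1915.39

1915.39 CFM


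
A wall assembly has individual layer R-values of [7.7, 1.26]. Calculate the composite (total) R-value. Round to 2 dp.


R_total = 7.7 + 1.26 = 8.96

8.96


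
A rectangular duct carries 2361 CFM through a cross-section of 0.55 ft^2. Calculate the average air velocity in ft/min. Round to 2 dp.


V = 2361 / 0.55 = 4292.73 ft/min

4292.73 ft/min


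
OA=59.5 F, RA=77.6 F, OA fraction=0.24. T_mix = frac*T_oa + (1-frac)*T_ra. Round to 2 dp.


T_mix = 0.24*59.5 + 0.76*77.6 = 73.26 F

73.26 F


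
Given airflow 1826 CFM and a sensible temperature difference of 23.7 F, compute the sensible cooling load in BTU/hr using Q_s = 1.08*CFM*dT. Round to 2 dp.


Q = 1.08 * 1826 * 23.7 = 46738.30 BTU/hr

46738.30 BTU/hr


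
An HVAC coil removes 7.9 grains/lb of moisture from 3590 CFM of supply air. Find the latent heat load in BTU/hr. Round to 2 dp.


Q = 0.68 * 3590 * 7.9 = 19285.48 BTU/hr

19285.48 BTU/hr


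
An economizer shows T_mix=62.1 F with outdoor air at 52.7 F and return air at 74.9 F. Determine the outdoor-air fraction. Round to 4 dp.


frac = (62.1 - 74.9) / (52.7 - 74.9) = 0.5766

0.5766


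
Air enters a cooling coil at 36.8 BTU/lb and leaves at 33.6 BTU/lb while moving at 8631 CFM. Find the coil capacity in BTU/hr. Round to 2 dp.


Q = 4.5 * 8631 * (36.8 - 33.6) = 124286.40 BTU/hr

124286.40 BTU/hr


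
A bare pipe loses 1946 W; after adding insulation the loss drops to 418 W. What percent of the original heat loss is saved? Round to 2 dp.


Savings = ((1946-418)/1946)*100 = 78.52 %

78.52 %


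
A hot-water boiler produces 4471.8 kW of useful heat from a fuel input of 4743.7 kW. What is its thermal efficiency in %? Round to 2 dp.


eta = (4471.8/4743.7)*100 = 94.27 %

94.27 %


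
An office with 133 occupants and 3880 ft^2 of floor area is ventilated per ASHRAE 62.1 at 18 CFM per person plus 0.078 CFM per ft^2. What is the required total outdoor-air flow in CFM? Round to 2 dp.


Total = 133*18 + 3880*0.078 = 2696.64 CFM

2696.64 CFM


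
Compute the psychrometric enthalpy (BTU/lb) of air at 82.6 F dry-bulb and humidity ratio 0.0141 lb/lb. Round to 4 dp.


h = 0.24*82.6 + 0.0141*(1061+0.444*82.6) = 35.3012 BTU/lb

35.3012 BTU/lb


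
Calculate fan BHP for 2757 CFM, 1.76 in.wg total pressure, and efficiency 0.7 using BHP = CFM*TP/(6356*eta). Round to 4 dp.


BHP = 2757 * 1.76 / (6356 * 0.7) = 1.0906 hp

1.0906 hp


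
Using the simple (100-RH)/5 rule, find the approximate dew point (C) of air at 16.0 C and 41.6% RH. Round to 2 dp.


Td = 16.0 - (100-41.6)/5 = 4.32 C

4.32 C


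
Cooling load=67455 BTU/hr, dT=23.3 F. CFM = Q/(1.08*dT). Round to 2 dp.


CFM = 67455 / (1.08 * 23.3) = 2680.62

2680.62 CFM


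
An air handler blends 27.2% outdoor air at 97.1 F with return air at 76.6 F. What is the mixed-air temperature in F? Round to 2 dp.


T_mix = 76.6 + (27.2/100)*(97.1-76.6) = 82.18 F

82.18 F


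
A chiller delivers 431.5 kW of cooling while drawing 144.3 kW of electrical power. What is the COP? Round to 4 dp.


COP = 431.5 / 144.3 = 2.9903

2.9903


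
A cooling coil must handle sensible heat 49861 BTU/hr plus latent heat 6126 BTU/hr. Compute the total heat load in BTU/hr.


Qt = 49861 + 6126 = 55987 BTU/hr

55987 BTU/hr


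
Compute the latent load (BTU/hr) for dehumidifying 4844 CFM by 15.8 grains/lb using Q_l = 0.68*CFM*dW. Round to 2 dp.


Q = 0.68 * 4844 * 15.8 = 52043.94 BTU/hr

52043.94 BTU/hr


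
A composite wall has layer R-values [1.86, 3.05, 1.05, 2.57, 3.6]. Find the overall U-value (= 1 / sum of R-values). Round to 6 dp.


R_total = 1.86 + 3.05 + 1.05 + 2.57 + 3.6 = 12.13
U = 1/12.13 = 0.082440

0.082440


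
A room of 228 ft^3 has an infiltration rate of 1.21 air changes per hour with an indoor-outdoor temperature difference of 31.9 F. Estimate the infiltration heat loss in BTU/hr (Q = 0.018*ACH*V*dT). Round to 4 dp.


Q = 0.018 * 1.21 * 228 * 31.9 = 158.4103 BTU/hr

158.4103 BTU/hr


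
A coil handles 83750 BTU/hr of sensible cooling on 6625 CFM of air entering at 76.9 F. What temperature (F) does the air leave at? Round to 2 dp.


dT = 83750/(1.08*6625) = 11.7051
T_leave = 76.9 - 11.7051 = 65.19 F

65.19 F


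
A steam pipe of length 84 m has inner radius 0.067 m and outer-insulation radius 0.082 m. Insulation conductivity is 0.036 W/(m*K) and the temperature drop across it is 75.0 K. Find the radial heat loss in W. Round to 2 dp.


Q = 2*pi*0.036*84*75.0/ln(0.082/0.067) = 7053.66 W

7053.66 W


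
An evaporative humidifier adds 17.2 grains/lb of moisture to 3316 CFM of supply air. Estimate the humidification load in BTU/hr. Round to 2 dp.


Q = 0.68 * 3316 * 17.2 = 38783.94 BTU/hr

38783.94 BTU/hr


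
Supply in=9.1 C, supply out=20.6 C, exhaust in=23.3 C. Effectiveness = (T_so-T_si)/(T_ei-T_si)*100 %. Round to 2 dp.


eff = (20.6-9.1)/(23.3-9.1)*100 = 80.99 %

80.99 %


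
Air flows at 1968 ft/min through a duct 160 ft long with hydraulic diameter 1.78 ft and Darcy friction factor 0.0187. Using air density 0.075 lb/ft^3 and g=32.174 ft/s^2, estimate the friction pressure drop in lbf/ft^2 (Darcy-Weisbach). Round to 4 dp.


v_fps = 1968/60 = 32.8 ft/s
dp = 0.0187*(160/1.78)*0.075*32.8^2/(2*32.174) = 2.1077 lbf/ft^2

2.1077 lbf/ft^2


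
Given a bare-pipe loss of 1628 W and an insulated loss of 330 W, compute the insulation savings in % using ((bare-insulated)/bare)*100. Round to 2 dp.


Savings = ((1628-330)/1628)*100 = 79.73 %

79.73 %


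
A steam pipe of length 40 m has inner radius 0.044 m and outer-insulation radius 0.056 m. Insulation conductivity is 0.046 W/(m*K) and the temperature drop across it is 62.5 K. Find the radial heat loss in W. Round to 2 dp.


Q = 2*pi*0.046*40*62.5/ln(0.056/0.044) = 2996.19 W

2996.19 W


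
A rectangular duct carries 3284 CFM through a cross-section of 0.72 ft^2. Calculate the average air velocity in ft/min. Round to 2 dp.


V = 3284 / 0.72 = 4561.11 ft/min

4561.11 ft/min


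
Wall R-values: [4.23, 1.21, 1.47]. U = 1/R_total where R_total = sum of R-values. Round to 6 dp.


R_total = 4.23 + 1.21 + 1.47 = 6.91
U = 1/6.91 = 0.144718

0.144718


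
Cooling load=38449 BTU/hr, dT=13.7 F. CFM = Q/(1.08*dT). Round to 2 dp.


CFM = 38449 / (1.08 * 13.7) = 2598.61

2598.61 CFM


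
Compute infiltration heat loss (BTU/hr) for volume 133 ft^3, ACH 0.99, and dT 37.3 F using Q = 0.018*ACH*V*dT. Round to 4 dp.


Q = 0.018 * 0.99 * 133 * 37.3 = 88.4032 BTU/hr

88.4032 BTU/hr


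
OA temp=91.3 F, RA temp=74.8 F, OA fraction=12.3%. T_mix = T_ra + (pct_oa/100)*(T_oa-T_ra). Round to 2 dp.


T_mix = 74.8 + (12.3/100)*(91.3-74.8) = 76.83 F

76.83 F


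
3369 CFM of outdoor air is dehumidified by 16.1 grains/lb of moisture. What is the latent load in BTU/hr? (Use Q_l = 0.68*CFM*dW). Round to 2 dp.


Q = 0.68 * 3369 * 16.1 = 36883.81 BTU/hr

36883.81 BTU/hr


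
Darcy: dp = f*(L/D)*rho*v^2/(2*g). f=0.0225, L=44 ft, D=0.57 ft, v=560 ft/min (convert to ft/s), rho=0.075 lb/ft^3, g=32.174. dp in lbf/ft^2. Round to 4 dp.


v_fps = 560/60 = 9.3333 ft/s
dp = 0.0225*(44/0.57)*0.075*9.3333^2/(2*32.174) = 0.1763 lbf/ft^2

0.1763 lbf/ft^2


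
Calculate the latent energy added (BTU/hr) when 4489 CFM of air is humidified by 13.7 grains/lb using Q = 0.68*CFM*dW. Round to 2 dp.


Q = 0.68 * 4489 * 13.7 = 41819.52 BTU/hr

41819.52 BTU/hr


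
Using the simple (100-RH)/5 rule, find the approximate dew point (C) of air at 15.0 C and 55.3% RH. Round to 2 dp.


Td = 15.0 - (100-55.3)/5 = 6.06 C

6.06 C


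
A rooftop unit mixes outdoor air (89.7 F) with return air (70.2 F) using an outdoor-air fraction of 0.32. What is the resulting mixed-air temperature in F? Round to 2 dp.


T_mix = 0.32*89.7 + 0.68*70.2 = 76.44 F

76.44 F


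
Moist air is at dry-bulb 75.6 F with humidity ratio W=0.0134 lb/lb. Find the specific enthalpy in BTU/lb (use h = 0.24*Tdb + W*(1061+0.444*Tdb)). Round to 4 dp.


h = 0.24*75.6 + 0.0134*(1061+0.444*75.6) = 32.8112 BTU/lb

32.8112 BTU/lb


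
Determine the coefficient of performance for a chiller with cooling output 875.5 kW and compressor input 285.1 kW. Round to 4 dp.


COP = 875.5 / 285.1 = 3.0709

3.0709


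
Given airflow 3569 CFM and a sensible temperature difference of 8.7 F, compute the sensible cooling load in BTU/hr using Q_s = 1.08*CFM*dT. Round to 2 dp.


Q = 1.08 * 3569 * 8.7 = 33534.32 BTU/hr

33534.32 BTU/hr


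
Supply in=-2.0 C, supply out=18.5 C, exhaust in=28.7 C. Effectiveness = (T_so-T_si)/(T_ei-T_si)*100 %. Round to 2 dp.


eff = (18.5-(-2.0))/(28.7-(-2.0))*100 = 66.78 %

66.78 %


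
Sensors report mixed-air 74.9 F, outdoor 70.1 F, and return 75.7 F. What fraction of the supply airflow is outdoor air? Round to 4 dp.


frac = (74.9 - 75.7) / (70.1 - 75.7) = 0.1429

0.1429


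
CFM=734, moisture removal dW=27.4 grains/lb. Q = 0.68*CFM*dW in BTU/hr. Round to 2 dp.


Q = 0.68 * 734 * 27.4 = 13675.89 BTU/hr

13675.89 BTU/hr


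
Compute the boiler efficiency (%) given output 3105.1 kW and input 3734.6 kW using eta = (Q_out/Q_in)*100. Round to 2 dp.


eta = (3105.1/3734.6)*100 = 83.14 %

83.14 %


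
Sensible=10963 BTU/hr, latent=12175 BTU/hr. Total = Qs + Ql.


Qt = 10963 + 12175 = 23138 BTU/hr

23138 BTU/hr


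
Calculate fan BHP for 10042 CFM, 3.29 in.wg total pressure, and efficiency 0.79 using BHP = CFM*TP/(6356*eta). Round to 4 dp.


BHP = 10042 * 3.29 / (6356 * 0.79) = 6.5797 hp

6.5797 hp


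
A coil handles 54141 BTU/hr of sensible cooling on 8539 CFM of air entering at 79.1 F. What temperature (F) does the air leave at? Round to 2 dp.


dT = 54141/(1.08*8539) = 5.8708
T_leave = 79.1 - 5.8708 = 73.23 F

73.23 F


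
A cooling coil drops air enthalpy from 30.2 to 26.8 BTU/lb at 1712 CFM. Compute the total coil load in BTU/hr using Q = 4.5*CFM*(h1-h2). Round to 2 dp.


Q = 4.5 * 1712 * (30.2 - 26.8) = 26193.60 BTU/hr

26193.60 BTU/hr


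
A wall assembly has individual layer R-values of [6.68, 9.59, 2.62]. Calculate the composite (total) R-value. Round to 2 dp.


R_total = 6.68 + 9.59 + 2.62 = 18.89

18.89


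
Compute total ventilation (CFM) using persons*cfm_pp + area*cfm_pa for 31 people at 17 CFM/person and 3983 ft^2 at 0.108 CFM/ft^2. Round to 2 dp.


Total = 31*17 + 3983*0.108 = 957.16 CFM

957.16 CFM


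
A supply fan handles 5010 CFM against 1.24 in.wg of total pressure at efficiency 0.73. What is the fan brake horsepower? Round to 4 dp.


BHP = 5010 * 1.24 / (6356 * 0.73) = 1.3389 hp

1.3389 hp


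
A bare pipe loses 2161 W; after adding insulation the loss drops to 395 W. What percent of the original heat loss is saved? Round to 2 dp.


Savings = ((2161-395)/2161)*100 = 81.72 %

81.72 %


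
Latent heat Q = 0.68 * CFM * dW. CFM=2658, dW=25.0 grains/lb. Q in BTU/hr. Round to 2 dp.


Q = 0.68 * 2658 * 25.0 = 45186.00 BTU/hr

45186.00 BTU/hr


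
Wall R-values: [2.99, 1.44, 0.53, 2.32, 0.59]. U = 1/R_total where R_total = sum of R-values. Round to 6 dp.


R_total = 2.99 + 1.44 + 0.53 + 2.32 + 0.59 = 7.87
U = 1/7.87 = 0.127065

0.127065


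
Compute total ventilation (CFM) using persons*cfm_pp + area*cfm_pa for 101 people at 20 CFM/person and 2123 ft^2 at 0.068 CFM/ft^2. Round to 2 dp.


Total = 101*20 + 2123*0.068 = 2164.36 CFM

2164.36 CFM


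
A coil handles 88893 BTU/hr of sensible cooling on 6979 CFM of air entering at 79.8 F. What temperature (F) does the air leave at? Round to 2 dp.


dT = 88893/(1.08*6979) = 11.7937
T_leave = 79.8 - 11.7937 = 68.01 F

68.01 F


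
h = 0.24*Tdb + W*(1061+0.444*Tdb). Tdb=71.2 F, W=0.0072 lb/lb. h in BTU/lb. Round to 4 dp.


h = 0.24*71.2 + 0.0072*(1061+0.444*71.2) = 24.9548 BTU/lb

24.9548 BTU/lb


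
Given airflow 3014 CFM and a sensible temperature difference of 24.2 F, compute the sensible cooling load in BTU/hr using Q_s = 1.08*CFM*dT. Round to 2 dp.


Q = 1.08 * 3014 * 24.2 = 78773.90 BTU/hr

78773.90 BTU/hr


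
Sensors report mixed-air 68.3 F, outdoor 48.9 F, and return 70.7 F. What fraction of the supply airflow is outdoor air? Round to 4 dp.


frac = (68.3 - 70.7) / (48.9 - 70.7) = 0.1101

0.1101


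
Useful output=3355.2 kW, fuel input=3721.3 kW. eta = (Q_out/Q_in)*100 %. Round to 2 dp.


eta = (3355.2/3721.3)*100 = 90.16 %

90.16 %


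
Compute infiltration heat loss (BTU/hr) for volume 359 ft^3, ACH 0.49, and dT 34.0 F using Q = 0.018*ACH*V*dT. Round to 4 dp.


Q = 0.018 * 0.49 * 359 * 34.0 = 107.6569 BTU/hr

107.6569 BTU/hr


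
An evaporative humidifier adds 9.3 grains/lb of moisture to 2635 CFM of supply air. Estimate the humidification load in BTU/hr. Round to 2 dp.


Q = 0.68 * 2635 * 9.3 = 16663.74 BTU/hr

16663.74 BTU/hr


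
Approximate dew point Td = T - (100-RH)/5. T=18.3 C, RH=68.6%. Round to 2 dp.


Td = 18.3 - (100-68.6)/5 = 12.02 C

12.02 C


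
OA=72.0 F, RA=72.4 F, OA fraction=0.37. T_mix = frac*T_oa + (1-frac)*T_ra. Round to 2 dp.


T_mix = 0.37*72.0 + 0.63*72.4 = 72.25 F

72.25 F


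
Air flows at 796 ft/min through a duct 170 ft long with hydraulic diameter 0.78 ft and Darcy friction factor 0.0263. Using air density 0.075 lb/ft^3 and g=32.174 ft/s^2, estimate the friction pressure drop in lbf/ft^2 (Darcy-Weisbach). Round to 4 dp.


v_fps = 796/60 = 13.2667 ft/s
dp = 0.0263*(170/0.78)*0.075*13.2667^2/(2*32.174) = 1.1759 lbf/ft^2

1.1759 lbf/ft^2


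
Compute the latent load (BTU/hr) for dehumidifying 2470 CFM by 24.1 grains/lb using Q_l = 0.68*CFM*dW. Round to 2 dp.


Q = 0.68 * 2470 * 24.1 = 40478.36 BTU/hr

40478.36 BTU/hr


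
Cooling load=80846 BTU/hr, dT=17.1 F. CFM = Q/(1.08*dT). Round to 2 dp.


CFM = 80846 / (1.08 * 17.1) = 4377.63

4377.63 CFM


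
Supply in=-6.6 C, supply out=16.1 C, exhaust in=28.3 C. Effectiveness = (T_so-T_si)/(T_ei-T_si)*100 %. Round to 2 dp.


eff = (16.1-(-6.6))/(28.3-(-6.6))*100 = 65.04 %

65.04 %


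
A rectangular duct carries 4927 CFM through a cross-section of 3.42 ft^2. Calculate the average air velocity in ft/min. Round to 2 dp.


V = 4927 / 3.42 = 1440.64 ft/min

1440.64 ft/min


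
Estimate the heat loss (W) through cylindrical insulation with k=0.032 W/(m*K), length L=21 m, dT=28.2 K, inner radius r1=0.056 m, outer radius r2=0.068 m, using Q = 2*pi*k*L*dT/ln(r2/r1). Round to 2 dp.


Q = 2*pi*0.032*21*28.2/ln(0.068/0.056) = 613.26 W

613.26 W


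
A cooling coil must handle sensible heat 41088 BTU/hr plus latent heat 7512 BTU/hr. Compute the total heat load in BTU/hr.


Qt = 41088 + 7512 = 48600 BTU/hr

48600 BTU/hr


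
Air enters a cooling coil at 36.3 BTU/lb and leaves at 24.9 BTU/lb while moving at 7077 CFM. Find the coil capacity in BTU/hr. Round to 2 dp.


Q = 4.5 * 7077 * (36.3 - 24.9) = 363050.10 BTU/hr

363050.10 BTU/hr


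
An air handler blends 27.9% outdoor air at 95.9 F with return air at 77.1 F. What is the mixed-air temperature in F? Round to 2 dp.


T_mix = 77.1 + (27.9/100)*(95.9-77.1) = 82.35 F

82.35 F


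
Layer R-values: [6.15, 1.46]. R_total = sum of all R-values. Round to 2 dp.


R_total = 6.15 + 1.46 = 7.61

7.61


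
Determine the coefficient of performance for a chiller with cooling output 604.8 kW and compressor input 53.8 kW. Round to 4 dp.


COP = 604.8 / 53.8 = 11.2416

11.2416


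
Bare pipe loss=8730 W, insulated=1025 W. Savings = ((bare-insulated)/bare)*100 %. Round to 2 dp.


Savings = ((8730-1025)/8730)*100 = 88.26 %

88.26 %


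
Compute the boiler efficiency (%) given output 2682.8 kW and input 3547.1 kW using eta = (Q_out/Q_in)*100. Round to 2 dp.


eta = (2682.8/3547.1)*100 = 75.63 %

75.63 %


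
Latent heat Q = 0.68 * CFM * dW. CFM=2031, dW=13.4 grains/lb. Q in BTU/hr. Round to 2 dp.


Q = 0.68 * 2031 * 13.4 = 18506.47 BTU/hr

18506.47 BTU/hr


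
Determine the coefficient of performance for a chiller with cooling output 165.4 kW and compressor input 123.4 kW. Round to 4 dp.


COP = 165.4 / 123.4 = 1.3404

1.3404


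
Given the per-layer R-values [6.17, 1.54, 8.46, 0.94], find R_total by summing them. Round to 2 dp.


R_total = 6.17 + 1.54 + 8.46 + 0.94 = 17.11

17.11


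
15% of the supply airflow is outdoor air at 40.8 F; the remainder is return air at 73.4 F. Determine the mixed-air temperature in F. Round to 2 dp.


T_mix = 0.15*40.8 + 0.85*73.4 = 68.51 F

68.51 F


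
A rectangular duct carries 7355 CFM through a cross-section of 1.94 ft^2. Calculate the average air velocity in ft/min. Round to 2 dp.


V = 7355 / 1.94 = 3791.24 ft/min

3791.24 ft/min


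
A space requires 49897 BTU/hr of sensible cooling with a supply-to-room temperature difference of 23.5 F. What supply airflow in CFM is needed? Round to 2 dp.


CFM = 49897 / (1.08 * 23.5) = 1966.00

1966.00 CFM


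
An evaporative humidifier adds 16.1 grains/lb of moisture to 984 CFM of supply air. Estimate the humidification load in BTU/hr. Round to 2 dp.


Q = 0.68 * 984 * 16.1 = 10772.83 BTU/hr

10772.83 BTU/hr


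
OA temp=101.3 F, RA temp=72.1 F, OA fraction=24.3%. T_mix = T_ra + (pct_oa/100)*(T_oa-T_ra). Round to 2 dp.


T_mix = 72.1 + (24.3/100)*(101.3-72.1) = 79.20 F

79.20 F


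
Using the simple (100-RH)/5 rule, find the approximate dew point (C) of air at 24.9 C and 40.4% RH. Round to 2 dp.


Td = 24.9 - (100-40.4)/5 = 12.98 C

12.98 C


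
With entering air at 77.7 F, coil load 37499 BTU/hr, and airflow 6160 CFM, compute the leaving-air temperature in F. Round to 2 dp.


dT = 37499/(1.08*6160) = 5.6366
T_leave = 77.7 - 5.6366 = 72.06 F

72.06 F


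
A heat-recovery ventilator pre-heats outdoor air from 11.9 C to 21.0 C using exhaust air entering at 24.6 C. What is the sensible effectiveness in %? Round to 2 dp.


eff = (21.0-11.9)/(24.6-11.9)*100 = 71.65 %

71.65 %


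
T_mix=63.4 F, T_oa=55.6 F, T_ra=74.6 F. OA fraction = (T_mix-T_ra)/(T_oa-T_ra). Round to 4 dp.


frac = (63.4 - 74.6) / (55.6 - 74.6) = 0.5895

0.5895


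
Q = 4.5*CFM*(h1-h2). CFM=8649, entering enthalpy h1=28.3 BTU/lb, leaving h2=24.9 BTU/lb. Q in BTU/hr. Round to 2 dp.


Q = 4.5 * 8649 * (28.3 - 24.9) = 132329.70 BTU/hr

132329.70 BTU/hr


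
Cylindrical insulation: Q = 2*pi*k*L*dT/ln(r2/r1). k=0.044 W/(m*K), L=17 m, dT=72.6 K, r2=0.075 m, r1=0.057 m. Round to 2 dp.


Q = 2*pi*0.044*17*72.6/ln(0.075/0.057) = 1243.30 W

1243.30 W


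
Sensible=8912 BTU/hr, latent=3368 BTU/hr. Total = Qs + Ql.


Qt = 8912 + 3368 = 12280 BTU/hr

12280 BTU/hr


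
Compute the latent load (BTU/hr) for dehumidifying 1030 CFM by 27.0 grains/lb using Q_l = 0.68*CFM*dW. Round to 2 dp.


Q = 0.68 * 1030 * 27.0 = 18910.80 BTU/hr

18910.80 BTU/hr


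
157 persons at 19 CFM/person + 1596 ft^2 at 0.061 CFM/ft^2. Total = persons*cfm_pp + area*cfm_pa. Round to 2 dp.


Total = 157*19 + 1596*0.061 = 3080.36 CFM

3080.36 CFM


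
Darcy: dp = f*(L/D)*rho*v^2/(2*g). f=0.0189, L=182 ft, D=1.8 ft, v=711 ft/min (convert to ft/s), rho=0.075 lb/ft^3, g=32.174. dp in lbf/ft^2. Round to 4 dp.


v_fps = 711/60 = 11.85 ft/s
dp = 0.0189*(182/1.8)*0.075*11.85^2/(2*32.174) = 0.3128 lbf/ft^2

0.3128 lbf/ft^2


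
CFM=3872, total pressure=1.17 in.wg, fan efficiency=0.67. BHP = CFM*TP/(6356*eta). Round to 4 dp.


BHP = 3872 * 1.17 / (6356 * 0.67) = 1.0638 hp

1.0638 hp


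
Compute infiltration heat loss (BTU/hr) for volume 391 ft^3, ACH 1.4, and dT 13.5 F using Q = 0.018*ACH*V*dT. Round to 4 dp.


Q = 0.018 * 1.4 * 391 * 13.5 = 133.0182 BTU/hr

133.0182 BTU/hr


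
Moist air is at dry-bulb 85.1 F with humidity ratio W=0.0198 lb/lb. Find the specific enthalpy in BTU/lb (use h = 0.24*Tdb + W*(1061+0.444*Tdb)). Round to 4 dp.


h = 0.24*85.1 + 0.0198*(1061+0.444*85.1) = 42.1799 BTU/lb

42.1799 BTU/lb


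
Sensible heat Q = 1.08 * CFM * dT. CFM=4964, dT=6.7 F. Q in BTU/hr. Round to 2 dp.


Q = 1.08 * 4964 * 6.7 = 35919.50 BTU/hr

35919.50 BTU/hr


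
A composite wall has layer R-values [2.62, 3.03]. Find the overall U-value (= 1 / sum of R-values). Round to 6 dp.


R_total = 2.62 + 3.03 = 5.65
U = 1/5.65 = 0.176991

0.176991


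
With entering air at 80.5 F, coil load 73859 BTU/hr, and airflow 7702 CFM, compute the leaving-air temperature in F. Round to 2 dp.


dT = 73859/(1.08*7702) = 8.8792
T_leave = 80.5 - 8.8792 = 71.62 F

71.62 F


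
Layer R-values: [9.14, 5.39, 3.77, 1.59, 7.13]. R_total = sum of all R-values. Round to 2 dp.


R_total = 9.14 + 5.39 + 3.77 + 1.59 + 7.13 = 27.02

27.02


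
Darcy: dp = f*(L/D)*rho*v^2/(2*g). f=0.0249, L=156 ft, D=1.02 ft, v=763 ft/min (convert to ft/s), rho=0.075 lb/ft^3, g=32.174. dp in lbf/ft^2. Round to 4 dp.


v_fps = 763/60 = 12.7167 ft/s
dp = 0.0249*(156/1.02)*0.075*12.7167^2/(2*32.174) = 0.7178 lbf/ft^2

0.7178 lbf/ft^2


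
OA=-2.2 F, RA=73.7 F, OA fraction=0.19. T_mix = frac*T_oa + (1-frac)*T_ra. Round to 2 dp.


T_mix = 0.19*(-2.2) + 0.81*73.7 = 59.28 F

59.28 F


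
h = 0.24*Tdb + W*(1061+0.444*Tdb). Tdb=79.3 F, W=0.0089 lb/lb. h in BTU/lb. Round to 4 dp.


h = 0.24*79.3 + 0.0089*(1061+0.444*79.3) = 28.7883 BTU/lb

28.7883 BTU/lb


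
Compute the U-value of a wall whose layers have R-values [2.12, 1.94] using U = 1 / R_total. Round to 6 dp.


R_total = 2.12 + 1.94 = 4.06
U = 1/4.06 = 0.246305

0.246305


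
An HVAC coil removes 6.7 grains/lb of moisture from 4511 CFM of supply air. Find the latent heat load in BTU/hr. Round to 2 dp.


Q = 0.68 * 4511 * 6.7 = 20552.12 BTU/hr

20552.12 BTU/hr


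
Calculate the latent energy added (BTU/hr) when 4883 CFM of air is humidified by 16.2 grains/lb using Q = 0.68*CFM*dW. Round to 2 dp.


Q = 0.68 * 4883 * 16.2 = 53791.13 BTU/hr

53791.13 BTU/hr


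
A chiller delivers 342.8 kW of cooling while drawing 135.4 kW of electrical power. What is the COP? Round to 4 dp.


COP = 342.8 / 135.4 = 2.5318

2.5318


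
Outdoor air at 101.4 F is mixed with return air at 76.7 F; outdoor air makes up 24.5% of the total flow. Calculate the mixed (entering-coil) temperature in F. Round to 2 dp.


T_mix = 76.7 + (24.5/100)*(101.4-76.7) = 82.75 F

82.75 F


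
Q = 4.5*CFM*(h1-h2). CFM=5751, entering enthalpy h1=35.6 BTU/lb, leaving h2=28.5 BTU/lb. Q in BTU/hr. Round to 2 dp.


Q = 4.5 * 5751 * (35.6 - 28.5) = 183744.45 BTU/hr

183744.45 BTU/hr


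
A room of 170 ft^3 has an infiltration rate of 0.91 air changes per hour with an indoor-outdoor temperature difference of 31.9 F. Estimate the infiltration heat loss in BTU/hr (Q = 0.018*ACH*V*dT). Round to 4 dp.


Q = 0.018 * 0.91 * 170 * 31.9 = 88.8287 BTU/hr

88.8287 BTU/hr


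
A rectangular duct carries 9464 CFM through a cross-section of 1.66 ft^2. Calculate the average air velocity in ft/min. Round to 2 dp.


V = 9464 / 1.66 = 5701.20 ft/min

5701.20 ft/min


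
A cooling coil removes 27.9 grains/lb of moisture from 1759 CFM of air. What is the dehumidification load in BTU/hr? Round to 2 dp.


Q = 0.68 * 1759 * 27.9 = 33371.75 BTU/hr

33371.75 BTU/hr


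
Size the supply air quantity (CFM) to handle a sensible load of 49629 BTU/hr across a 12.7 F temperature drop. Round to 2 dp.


CFM = 49629 / (1.08 * 12.7) = 3618.33

3618.33 CFM


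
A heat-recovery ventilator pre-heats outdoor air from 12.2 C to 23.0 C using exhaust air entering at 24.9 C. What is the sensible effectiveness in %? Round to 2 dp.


eff = (23.0-12.2)/(24.9-12.2)*100 = 85.04 %

85.04 %


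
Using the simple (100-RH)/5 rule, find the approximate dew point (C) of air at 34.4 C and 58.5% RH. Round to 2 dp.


Td = 34.4 - (100-58.5)/5 = 26.10 C

26.10 C


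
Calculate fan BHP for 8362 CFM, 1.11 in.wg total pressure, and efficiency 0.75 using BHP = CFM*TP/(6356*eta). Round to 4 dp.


BHP = 8362 * 1.11 / (6356 * 0.75) = 1.9471 hp

1.9471 hp


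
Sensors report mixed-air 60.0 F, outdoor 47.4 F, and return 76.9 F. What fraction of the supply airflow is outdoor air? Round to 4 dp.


frac = (60.0 - 76.9) / (47.4 - 76.9) = 0.5729

0.5729


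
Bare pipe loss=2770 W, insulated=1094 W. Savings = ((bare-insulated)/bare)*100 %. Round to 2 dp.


Savings = ((2770-1094)/2770)*100 = 60.51 %

60.51 %


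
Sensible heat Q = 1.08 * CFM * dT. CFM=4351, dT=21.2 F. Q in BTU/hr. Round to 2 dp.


Q = 1.08 * 4351 * 21.2 = 99620.50 BTU/hr

99620.50 BTU/hr


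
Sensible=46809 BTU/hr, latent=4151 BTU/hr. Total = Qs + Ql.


Qt = 46809 + 4151 = 50960 BTU/hr

50960 BTU/hr


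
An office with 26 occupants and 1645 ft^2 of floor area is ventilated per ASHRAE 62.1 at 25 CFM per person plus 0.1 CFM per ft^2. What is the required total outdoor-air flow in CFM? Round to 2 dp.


Total = 26*25 + 1645*0.1 = 814.50 CFM

814.50 CFM


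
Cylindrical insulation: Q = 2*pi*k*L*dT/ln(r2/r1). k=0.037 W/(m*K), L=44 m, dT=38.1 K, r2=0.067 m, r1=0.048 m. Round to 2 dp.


Q = 2*pi*0.037*44*38.1/ln(0.067/0.048) = 1168.62 W

1168.62 W


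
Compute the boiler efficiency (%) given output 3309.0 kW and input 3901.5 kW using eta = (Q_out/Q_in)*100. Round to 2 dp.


eta = (3309.0/3901.5)*100 = 84.81 %

84.81 %


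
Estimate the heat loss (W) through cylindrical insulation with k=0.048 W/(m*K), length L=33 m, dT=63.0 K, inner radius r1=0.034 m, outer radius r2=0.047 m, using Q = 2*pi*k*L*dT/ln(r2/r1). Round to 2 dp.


Q = 2*pi*0.048*33*63.0/ln(0.047/0.034) = 1936.49 W

1936.49 W


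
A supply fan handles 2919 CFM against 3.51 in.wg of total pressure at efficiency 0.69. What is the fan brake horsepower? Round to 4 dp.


BHP = 2919 * 3.51 / (6356 * 0.69) = 2.3362 hp

2.3362 hp


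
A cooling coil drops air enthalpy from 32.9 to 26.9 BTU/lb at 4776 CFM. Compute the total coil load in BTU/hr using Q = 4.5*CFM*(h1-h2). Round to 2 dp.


Q = 4.5 * 4776 * (32.9 - 26.9) = 128952.00 BTU/hr

128952.00 BTU/hr


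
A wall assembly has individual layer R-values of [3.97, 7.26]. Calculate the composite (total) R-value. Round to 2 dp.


R_total = 3.97 + 7.26 = 11.23

11.23


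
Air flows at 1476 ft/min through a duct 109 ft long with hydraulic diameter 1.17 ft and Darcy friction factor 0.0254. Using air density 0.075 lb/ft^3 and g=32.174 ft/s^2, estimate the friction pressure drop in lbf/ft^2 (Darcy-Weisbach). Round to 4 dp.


v_fps = 1476/60 = 24.6 ft/s
dp = 0.0254*(109/1.17)*0.075*24.6^2/(2*32.174) = 1.6691 lbf/ft^2

1.6691 lbf/ft^2


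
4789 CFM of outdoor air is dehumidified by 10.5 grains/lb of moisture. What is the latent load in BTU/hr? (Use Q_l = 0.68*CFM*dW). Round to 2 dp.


Q = 0.68 * 4789 * 10.5 = 34193.46 BTU/hr

34193.46 BTU/hr


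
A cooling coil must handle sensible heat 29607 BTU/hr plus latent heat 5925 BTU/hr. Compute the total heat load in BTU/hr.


Qt = 29607 + 5925 = 35532 BTU/hr

35532 BTU/hr


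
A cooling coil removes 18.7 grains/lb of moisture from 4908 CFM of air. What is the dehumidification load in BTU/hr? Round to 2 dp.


Q = 0.68 * 4908 * 18.7 = 62410.13 BTU/hr

62410.13 BTU/hr


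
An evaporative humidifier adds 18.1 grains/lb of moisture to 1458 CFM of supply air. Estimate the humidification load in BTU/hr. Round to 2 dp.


Q = 0.68 * 1458 * 18.1 = 17945.06 BTU/hr

17945.06 BTU/hr


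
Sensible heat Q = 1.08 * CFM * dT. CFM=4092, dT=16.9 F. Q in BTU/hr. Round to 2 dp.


Q = 1.08 * 4092 * 16.9 = 74687.18 BTU/hr

74687.18 BTU/hr


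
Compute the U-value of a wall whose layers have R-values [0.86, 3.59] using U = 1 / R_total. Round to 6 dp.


R_total = 0.86 + 3.59 = 4.45
U = 1/4.45 = 0.224719

0.224719


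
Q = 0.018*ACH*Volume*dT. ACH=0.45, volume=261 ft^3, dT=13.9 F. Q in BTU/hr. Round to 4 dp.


Q = 0.018 * 0.45 * 261 * 13.9 = 29.3860 BTU/hr

29.3860 BTU/hr


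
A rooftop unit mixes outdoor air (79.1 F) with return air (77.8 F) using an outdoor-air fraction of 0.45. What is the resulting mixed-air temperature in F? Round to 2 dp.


T_mix = 0.45*79.1 + 0.55*77.8 = 78.39 F

78.39 F


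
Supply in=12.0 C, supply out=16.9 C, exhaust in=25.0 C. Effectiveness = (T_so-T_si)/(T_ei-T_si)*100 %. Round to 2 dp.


eff = (16.9-12.0)/(25.0-12.0)*100 = 37.69 %

37.69 %


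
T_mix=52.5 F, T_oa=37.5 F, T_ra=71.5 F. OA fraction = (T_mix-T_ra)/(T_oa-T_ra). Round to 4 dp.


frac = (52.5 - 71.5) / (37.5 - 71.5) = 0.5588

0.5588


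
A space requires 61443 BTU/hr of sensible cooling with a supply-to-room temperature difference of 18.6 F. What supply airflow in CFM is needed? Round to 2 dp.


CFM = 61443 / (1.08 * 18.6) = 3058.69

3058.69 CFM


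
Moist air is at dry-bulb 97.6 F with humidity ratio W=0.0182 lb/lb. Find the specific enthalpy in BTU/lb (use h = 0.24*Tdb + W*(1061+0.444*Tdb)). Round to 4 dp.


h = 0.24*97.6 + 0.0182*(1061+0.444*97.6) = 43.5229 BTU/lb

43.5229 BTU/lb


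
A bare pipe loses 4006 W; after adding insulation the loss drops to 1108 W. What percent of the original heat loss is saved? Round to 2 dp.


Savings = ((4006-1108)/4006)*100 = 72.34 %

72.34 %


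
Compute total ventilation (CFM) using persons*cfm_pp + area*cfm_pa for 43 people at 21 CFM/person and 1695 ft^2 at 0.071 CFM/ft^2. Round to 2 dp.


Total = 43*21 + 1695*0.071 = 1023.35 CFM

1023.35 CFM


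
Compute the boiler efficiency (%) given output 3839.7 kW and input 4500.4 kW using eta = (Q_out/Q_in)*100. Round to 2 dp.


eta = (3839.7/4500.4)*100 = 85.32 %

85.32 %


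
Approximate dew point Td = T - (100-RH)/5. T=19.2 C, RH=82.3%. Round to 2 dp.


Td = 19.2 - (100-82.3)/5 = 15.66 C

15.66 C


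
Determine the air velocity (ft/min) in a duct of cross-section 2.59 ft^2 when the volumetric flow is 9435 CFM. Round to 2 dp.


V = 9435 / 2.59 = 3642.86 ft/min

3642.86 ft/min


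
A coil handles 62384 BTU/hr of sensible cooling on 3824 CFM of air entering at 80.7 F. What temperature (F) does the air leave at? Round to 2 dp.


dT = 62384/(1.08*3824) = 15.1054
T_leave = 80.7 - 15.1054 = 65.59 F

65.59 F


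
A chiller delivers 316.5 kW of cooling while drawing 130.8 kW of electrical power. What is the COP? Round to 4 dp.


COP = 316.5 / 130.8 = 2.4197

2.4197


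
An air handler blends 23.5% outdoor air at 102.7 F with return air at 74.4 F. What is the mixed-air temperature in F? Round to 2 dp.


T_mix = 74.4 + (23.5/100)*(102.7-74.4) = 81.05 F

81.05 F


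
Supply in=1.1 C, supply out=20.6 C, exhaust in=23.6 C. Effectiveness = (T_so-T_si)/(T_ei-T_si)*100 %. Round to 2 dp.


eff = (20.6-1.1)/(23.6-1.1)*100 = 86.67 %

86.67 %


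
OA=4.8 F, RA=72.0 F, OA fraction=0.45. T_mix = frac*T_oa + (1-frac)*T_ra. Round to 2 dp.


T_mix = 0.45*4.8 + 0.55*72.0 = 41.76 F

41.76 F


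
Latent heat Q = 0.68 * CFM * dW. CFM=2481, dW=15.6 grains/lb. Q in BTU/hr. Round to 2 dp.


Q = 0.68 * 2481 * 15.6 = 26318.45 BTU/hr

26318.45 BTU/hr


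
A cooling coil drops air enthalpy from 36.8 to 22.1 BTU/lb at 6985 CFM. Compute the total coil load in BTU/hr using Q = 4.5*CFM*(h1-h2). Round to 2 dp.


Q = 4.5 * 6985 * (36.8 - 22.1) = 462057.75 BTU/hr

462057.75 BTU/hr


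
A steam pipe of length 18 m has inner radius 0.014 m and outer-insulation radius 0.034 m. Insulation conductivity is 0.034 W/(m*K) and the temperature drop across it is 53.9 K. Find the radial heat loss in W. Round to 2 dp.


Q = 2*pi*0.034*18*53.9/ln(0.034/0.014) = 233.59 W

233.59 W


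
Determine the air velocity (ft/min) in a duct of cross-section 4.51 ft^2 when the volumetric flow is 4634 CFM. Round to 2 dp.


V = 4634 / 4.51 = 1027.49 ft/min

1027.49 ft/min


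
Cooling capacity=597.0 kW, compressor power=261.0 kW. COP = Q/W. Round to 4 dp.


COP = 597.0 / 261.0 = 2.2874

2.2874


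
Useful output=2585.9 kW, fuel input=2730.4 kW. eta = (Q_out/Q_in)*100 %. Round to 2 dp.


eta = (2585.9/2730.4)*100 = 94.71 %

94.71 %


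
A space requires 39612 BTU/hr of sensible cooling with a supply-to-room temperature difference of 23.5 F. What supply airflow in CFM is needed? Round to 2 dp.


CFM = 39612 / (1.08 * 23.5) = 1560.76

1560.76 CFM


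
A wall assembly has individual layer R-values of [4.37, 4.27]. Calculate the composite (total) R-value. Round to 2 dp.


R_total = 4.37 + 4.27 = 8.64

8.64


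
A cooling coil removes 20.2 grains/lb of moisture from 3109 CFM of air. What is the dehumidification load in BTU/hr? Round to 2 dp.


Q = 0.68 * 3109 * 20.2 = 42705.22 BTU/hr

42705.22 BTU/hr


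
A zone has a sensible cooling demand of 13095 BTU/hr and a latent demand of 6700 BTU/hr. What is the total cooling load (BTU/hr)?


Qt = 13095 + 6700 = 19795 BTU/hr

19795 BTU/hr


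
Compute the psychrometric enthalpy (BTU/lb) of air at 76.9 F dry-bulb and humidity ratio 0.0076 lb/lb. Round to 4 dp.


h = 0.24*76.9 + 0.0076*(1061+0.444*76.9) = 26.7791 BTU/lb

26.7791 BTU/lb


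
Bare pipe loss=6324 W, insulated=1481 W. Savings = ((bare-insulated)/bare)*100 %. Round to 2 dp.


Savings = ((6324-1481)/6324)*100 = 76.58 %

76.58 %
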